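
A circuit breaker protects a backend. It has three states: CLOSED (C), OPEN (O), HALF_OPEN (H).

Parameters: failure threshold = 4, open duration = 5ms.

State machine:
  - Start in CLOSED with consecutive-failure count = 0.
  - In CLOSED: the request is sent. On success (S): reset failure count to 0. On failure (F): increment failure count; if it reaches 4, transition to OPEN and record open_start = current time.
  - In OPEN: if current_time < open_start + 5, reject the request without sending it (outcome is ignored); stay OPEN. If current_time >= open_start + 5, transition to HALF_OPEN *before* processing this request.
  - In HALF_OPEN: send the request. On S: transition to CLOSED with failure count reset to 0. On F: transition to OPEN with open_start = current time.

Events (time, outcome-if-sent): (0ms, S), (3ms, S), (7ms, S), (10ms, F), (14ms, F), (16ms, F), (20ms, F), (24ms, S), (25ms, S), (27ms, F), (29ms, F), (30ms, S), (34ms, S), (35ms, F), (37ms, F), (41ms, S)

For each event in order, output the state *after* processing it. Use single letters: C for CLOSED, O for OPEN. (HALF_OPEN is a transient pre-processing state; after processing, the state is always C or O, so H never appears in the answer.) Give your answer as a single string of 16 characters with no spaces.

State after each event:
  event#1 t=0ms outcome=S: state=CLOSED
  event#2 t=3ms outcome=S: state=CLOSED
  event#3 t=7ms outcome=S: state=CLOSED
  event#4 t=10ms outcome=F: state=CLOSED
  event#5 t=14ms outcome=F: state=CLOSED
  event#6 t=16ms outcome=F: state=CLOSED
  event#7 t=20ms outcome=F: state=OPEN
  event#8 t=24ms outcome=S: state=OPEN
  event#9 t=25ms outcome=S: state=CLOSED
  event#10 t=27ms outcome=F: state=CLOSED
  event#11 t=29ms outcome=F: state=CLOSED
  event#12 t=30ms outcome=S: state=CLOSED
  event#13 t=34ms outcome=S: state=CLOSED
  event#14 t=35ms outcome=F: state=CLOSED
  event#15 t=37ms outcome=F: state=CLOSED
  event#16 t=41ms outcome=S: state=CLOSED

Answer: CCCCCCOOCCCCCCCC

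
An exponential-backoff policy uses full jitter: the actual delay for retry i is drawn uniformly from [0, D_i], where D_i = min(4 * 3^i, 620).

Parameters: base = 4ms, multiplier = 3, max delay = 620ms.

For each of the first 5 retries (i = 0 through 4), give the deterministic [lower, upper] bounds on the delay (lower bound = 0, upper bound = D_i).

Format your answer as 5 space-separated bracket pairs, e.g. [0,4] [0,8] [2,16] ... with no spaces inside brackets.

Computing bounds per retry:
  i=0: D_i=min(4*3^0,620)=4, bounds=[0,4]
  i=1: D_i=min(4*3^1,620)=12, bounds=[0,12]
  i=2: D_i=min(4*3^2,620)=36, bounds=[0,36]
  i=3: D_i=min(4*3^3,620)=108, bounds=[0,108]
  i=4: D_i=min(4*3^4,620)=324, bounds=[0,324]

Answer: [0,4] [0,12] [0,36] [0,108] [0,324]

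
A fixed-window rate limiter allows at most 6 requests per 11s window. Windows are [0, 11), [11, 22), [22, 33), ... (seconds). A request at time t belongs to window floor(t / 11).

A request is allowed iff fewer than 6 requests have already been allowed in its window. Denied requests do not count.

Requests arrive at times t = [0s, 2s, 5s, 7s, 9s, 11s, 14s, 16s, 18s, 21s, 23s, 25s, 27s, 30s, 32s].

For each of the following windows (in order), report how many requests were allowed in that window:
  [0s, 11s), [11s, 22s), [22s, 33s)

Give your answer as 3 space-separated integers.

Answer: 5 5 5

Derivation:
Processing requests:
  req#1 t=0s (window 0): ALLOW
  req#2 t=2s (window 0): ALLOW
  req#3 t=5s (window 0): ALLOW
  req#4 t=7s (window 0): ALLOW
  req#5 t=9s (window 0): ALLOW
  req#6 t=11s (window 1): ALLOW
  req#7 t=14s (window 1): ALLOW
  req#8 t=16s (window 1): ALLOW
  req#9 t=18s (window 1): ALLOW
  req#10 t=21s (window 1): ALLOW
  req#11 t=23s (window 2): ALLOW
  req#12 t=25s (window 2): ALLOW
  req#13 t=27s (window 2): ALLOW
  req#14 t=30s (window 2): ALLOW
  req#15 t=32s (window 2): ALLOW

Allowed counts by window: 5 5 5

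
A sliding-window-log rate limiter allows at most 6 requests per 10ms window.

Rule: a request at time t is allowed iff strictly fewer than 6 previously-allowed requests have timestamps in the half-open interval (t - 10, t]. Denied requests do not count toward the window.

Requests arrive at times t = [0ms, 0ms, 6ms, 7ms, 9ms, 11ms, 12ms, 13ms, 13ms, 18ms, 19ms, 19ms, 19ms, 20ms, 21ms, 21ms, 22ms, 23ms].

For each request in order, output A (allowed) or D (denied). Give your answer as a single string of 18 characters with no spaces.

Answer: AAAAAAAADAAADDADAA

Derivation:
Tracking allowed requests in the window:
  req#1 t=0ms: ALLOW
  req#2 t=0ms: ALLOW
  req#3 t=6ms: ALLOW
  req#4 t=7ms: ALLOW
  req#5 t=9ms: ALLOW
  req#6 t=11ms: ALLOW
  req#7 t=12ms: ALLOW
  req#8 t=13ms: ALLOW
  req#9 t=13ms: DENY
  req#10 t=18ms: ALLOW
  req#11 t=19ms: ALLOW
  req#12 t=19ms: ALLOW
  req#13 t=19ms: DENY
  req#14 t=20ms: DENY
  req#15 t=21ms: ALLOW
  req#16 t=21ms: DENY
  req#17 t=22ms: ALLOW
  req#18 t=23ms: ALLOW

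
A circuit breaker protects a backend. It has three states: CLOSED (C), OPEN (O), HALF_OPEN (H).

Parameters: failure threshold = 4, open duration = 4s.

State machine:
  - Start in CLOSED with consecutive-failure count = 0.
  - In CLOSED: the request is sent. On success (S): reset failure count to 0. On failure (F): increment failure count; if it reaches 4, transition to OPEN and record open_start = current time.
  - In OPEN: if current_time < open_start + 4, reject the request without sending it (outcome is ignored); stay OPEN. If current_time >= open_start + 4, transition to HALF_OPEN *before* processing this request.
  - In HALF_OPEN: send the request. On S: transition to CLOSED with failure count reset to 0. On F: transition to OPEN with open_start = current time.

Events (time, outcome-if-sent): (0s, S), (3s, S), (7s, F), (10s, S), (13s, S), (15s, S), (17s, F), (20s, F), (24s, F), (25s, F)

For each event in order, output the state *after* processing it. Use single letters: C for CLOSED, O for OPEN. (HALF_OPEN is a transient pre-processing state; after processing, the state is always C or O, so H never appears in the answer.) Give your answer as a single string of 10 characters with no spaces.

State after each event:
  event#1 t=0s outcome=S: state=CLOSED
  event#2 t=3s outcome=S: state=CLOSED
  event#3 t=7s outcome=F: state=CLOSED
  event#4 t=10s outcome=S: state=CLOSED
  event#5 t=13s outcome=S: state=CLOSED
  event#6 t=15s outcome=S: state=CLOSED
  event#7 t=17s outcome=F: state=CLOSED
  event#8 t=20s outcome=F: state=CLOSED
  event#9 t=24s outcome=F: state=CLOSED
  event#10 t=25s outcome=F: state=OPEN

Answer: CCCCCCCCCO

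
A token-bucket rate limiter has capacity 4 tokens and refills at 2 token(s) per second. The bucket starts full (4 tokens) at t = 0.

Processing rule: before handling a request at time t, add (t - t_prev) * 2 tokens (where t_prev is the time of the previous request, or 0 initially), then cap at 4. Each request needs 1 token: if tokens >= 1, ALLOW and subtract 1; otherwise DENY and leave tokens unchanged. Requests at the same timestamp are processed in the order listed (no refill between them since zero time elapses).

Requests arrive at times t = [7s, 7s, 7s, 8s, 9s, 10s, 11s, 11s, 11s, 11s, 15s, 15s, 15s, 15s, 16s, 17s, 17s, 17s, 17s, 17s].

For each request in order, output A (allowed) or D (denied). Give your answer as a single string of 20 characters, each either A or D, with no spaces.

Simulating step by step:
  req#1 t=7s: ALLOW
  req#2 t=7s: ALLOW
  req#3 t=7s: ALLOW
  req#4 t=8s: ALLOW
  req#5 t=9s: ALLOW
  req#6 t=10s: ALLOW
  req#7 t=11s: ALLOW
  req#8 t=11s: ALLOW
  req#9 t=11s: ALLOW
  req#10 t=11s: ALLOW
  req#11 t=15s: ALLOW
  req#12 t=15s: ALLOW
  req#13 t=15s: ALLOW
  req#14 t=15s: ALLOW
  req#15 t=16s: ALLOW
  req#16 t=17s: ALLOW
  req#17 t=17s: ALLOW
  req#18 t=17s: ALLOW
  req#19 t=17s: DENY
  req#20 t=17s: DENY

Answer: AAAAAAAAAAAAAAAAAADD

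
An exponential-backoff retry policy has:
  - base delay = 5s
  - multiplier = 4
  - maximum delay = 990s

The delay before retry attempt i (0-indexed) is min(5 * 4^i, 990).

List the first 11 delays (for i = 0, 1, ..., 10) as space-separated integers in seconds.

Answer: 5 20 80 320 990 990 990 990 990 990 990

Derivation:
Computing each delay:
  i=0: min(5*4^0, 990) = 5
  i=1: min(5*4^1, 990) = 20
  i=2: min(5*4^2, 990) = 80
  i=3: min(5*4^3, 990) = 320
  i=4: min(5*4^4, 990) = 990
  i=5: min(5*4^5, 990) = 990
  i=6: min(5*4^6, 990) = 990
  i=7: min(5*4^7, 990) = 990
  i=8: min(5*4^8, 990) = 990
  i=9: min(5*4^9, 990) = 990
  i=10: min(5*4^10, 990) = 990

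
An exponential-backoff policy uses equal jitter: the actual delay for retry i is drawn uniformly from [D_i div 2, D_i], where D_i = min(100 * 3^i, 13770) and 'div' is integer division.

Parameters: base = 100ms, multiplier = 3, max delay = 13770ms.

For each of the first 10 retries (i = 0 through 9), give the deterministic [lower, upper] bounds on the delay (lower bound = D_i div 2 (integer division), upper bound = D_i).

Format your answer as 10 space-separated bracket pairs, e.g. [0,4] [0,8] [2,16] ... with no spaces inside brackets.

Computing bounds per retry:
  i=0: D_i=min(100*3^0,13770)=100, bounds=[50,100]
  i=1: D_i=min(100*3^1,13770)=300, bounds=[150,300]
  i=2: D_i=min(100*3^2,13770)=900, bounds=[450,900]
  i=3: D_i=min(100*3^3,13770)=2700, bounds=[1350,2700]
  i=4: D_i=min(100*3^4,13770)=8100, bounds=[4050,8100]
  i=5: D_i=min(100*3^5,13770)=13770, bounds=[6885,13770]
  i=6: D_i=min(100*3^6,13770)=13770, bounds=[6885,13770]
  i=7: D_i=min(100*3^7,13770)=13770, bounds=[6885,13770]
  i=8: D_i=min(100*3^8,13770)=13770, bounds=[6885,13770]
  i=9: D_i=min(100*3^9,13770)=13770, bounds=[6885,13770]

Answer: [50,100] [150,300] [450,900] [1350,2700] [4050,8100] [6885,13770] [6885,13770] [6885,13770] [6885,13770] [6885,13770]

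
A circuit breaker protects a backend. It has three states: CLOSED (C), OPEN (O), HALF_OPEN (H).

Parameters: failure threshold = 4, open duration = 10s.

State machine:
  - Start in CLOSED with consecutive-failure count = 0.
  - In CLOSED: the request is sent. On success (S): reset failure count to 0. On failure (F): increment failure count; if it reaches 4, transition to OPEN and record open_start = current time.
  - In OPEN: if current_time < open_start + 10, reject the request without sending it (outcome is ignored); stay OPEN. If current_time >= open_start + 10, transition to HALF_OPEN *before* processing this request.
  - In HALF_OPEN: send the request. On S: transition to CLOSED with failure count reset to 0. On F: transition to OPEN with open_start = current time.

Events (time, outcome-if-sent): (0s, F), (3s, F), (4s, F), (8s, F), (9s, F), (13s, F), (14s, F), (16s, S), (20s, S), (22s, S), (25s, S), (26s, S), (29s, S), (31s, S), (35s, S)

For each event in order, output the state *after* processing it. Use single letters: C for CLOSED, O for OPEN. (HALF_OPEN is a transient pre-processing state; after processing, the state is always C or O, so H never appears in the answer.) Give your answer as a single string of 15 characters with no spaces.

Answer: CCCOOOOOCCCCCCC

Derivation:
State after each event:
  event#1 t=0s outcome=F: state=CLOSED
  event#2 t=3s outcome=F: state=CLOSED
  event#3 t=4s outcome=F: state=CLOSED
  event#4 t=8s outcome=F: state=OPEN
  event#5 t=9s outcome=F: state=OPEN
  event#6 t=13s outcome=F: state=OPEN
  event#7 t=14s outcome=F: state=OPEN
  event#8 t=16s outcome=S: state=OPEN
  event#9 t=20s outcome=S: state=CLOSED
  event#10 t=22s outcome=S: state=CLOSED
  event#11 t=25s outcome=S: state=CLOSED
  event#12 t=26s outcome=S: state=CLOSED
  event#13 t=29s outcome=S: state=CLOSED
  event#14 t=31s outcome=S: state=CLOSED
  event#15 t=35s outcome=S: state=CLOSED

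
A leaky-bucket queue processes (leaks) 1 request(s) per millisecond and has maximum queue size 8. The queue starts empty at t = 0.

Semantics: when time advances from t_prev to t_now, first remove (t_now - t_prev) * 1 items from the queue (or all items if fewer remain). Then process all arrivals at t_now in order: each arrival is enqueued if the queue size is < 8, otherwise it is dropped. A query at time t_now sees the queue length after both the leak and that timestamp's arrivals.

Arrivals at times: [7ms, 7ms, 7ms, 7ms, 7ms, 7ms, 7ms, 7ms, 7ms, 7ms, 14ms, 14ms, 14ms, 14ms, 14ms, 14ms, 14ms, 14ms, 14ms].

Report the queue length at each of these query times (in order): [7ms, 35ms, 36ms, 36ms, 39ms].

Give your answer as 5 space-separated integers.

Queue lengths at query times:
  query t=7ms: backlog = 8
  query t=35ms: backlog = 0
  query t=36ms: backlog = 0
  query t=36ms: backlog = 0
  query t=39ms: backlog = 0

Answer: 8 0 0 0 0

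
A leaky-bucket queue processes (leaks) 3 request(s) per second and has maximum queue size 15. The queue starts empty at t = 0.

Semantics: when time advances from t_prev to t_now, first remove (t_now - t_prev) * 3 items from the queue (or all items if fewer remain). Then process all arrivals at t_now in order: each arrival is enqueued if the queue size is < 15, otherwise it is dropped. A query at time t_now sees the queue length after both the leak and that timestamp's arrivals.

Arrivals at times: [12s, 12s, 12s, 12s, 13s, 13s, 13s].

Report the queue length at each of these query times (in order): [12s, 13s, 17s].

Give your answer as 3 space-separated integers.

Queue lengths at query times:
  query t=12s: backlog = 4
  query t=13s: backlog = 4
  query t=17s: backlog = 0

Answer: 4 4 0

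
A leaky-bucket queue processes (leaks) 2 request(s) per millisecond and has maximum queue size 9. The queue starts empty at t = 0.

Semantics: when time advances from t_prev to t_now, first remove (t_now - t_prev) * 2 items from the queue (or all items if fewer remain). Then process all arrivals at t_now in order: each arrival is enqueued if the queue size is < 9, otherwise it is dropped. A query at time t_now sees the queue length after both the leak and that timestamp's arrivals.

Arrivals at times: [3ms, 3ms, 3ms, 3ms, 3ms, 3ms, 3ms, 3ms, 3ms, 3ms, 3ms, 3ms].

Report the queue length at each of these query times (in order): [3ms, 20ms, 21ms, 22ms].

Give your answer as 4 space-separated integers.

Answer: 9 0 0 0

Derivation:
Queue lengths at query times:
  query t=3ms: backlog = 9
  query t=20ms: backlog = 0
  query t=21ms: backlog = 0
  query t=22ms: backlog = 0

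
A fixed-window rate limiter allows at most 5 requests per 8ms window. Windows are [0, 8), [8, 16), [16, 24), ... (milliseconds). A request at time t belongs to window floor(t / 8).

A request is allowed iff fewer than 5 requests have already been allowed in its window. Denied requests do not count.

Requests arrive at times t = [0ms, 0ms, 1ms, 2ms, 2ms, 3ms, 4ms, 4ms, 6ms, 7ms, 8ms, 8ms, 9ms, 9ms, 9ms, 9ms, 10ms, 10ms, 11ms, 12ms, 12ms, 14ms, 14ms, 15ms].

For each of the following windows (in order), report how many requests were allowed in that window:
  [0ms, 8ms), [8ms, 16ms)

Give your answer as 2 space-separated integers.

Answer: 5 5

Derivation:
Processing requests:
  req#1 t=0ms (window 0): ALLOW
  req#2 t=0ms (window 0): ALLOW
  req#3 t=1ms (window 0): ALLOW
  req#4 t=2ms (window 0): ALLOW
  req#5 t=2ms (window 0): ALLOW
  req#6 t=3ms (window 0): DENY
  req#7 t=4ms (window 0): DENY
  req#8 t=4ms (window 0): DENY
  req#9 t=6ms (window 0): DENY
  req#10 t=7ms (window 0): DENY
  req#11 t=8ms (window 1): ALLOW
  req#12 t=8ms (window 1): ALLOW
  req#13 t=9ms (window 1): ALLOW
  req#14 t=9ms (window 1): ALLOW
  req#15 t=9ms (window 1): ALLOW
  req#16 t=9ms (window 1): DENY
  req#17 t=10ms (window 1): DENY
  req#18 t=10ms (window 1): DENY
  req#19 t=11ms (window 1): DENY
  req#20 t=12ms (window 1): DENY
  req#21 t=12ms (window 1): DENY
  req#22 t=14ms (window 1): DENY
  req#23 t=14ms (window 1): DENY
  req#24 t=15ms (window 1): DENY

Allowed counts by window: 5 5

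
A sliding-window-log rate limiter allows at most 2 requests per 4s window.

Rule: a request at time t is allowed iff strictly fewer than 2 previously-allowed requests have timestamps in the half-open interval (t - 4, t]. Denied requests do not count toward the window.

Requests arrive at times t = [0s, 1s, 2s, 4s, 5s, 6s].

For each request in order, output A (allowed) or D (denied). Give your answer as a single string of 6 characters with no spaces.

Answer: AADAAD

Derivation:
Tracking allowed requests in the window:
  req#1 t=0s: ALLOW
  req#2 t=1s: ALLOW
  req#3 t=2s: DENY
  req#4 t=4s: ALLOW
  req#5 t=5s: ALLOW
  req#6 t=6s: DENY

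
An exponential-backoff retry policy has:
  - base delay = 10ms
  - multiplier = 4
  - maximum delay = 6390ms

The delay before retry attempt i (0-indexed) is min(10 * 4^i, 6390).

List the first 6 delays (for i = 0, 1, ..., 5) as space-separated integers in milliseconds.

Computing each delay:
  i=0: min(10*4^0, 6390) = 10
  i=1: min(10*4^1, 6390) = 40
  i=2: min(10*4^2, 6390) = 160
  i=3: min(10*4^3, 6390) = 640
  i=4: min(10*4^4, 6390) = 2560
  i=5: min(10*4^5, 6390) = 6390

Answer: 10 40 160 640 2560 6390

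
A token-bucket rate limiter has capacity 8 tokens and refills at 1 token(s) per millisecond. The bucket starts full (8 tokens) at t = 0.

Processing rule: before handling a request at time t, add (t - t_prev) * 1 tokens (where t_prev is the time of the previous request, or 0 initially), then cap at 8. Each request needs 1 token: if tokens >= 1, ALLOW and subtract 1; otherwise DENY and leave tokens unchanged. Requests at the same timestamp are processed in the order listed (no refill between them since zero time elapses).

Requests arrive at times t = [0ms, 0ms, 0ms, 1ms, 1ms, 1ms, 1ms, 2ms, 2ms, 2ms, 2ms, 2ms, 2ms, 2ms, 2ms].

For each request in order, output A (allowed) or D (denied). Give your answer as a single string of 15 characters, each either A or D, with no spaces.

Answer: AAAAAAAAAADDDDD

Derivation:
Simulating step by step:
  req#1 t=0ms: ALLOW
  req#2 t=0ms: ALLOW
  req#3 t=0ms: ALLOW
  req#4 t=1ms: ALLOW
  req#5 t=1ms: ALLOW
  req#6 t=1ms: ALLOW
  req#7 t=1ms: ALLOW
  req#8 t=2ms: ALLOW
  req#9 t=2ms: ALLOW
  req#10 t=2ms: ALLOW
  req#11 t=2ms: DENY
  req#12 t=2ms: DENY
  req#13 t=2ms: DENY
  req#14 t=2ms: DENY
  req#15 t=2ms: DENY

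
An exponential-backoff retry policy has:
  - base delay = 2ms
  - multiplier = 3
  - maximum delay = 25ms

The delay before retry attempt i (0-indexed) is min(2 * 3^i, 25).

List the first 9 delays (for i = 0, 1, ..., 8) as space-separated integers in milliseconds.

Computing each delay:
  i=0: min(2*3^0, 25) = 2
  i=1: min(2*3^1, 25) = 6
  i=2: min(2*3^2, 25) = 18
  i=3: min(2*3^3, 25) = 25
  i=4: min(2*3^4, 25) = 25
  i=5: min(2*3^5, 25) = 25
  i=6: min(2*3^6, 25) = 25
  i=7: min(2*3^7, 25) = 25
  i=8: min(2*3^8, 25) = 25

Answer: 2 6 18 25 25 25 25 25 25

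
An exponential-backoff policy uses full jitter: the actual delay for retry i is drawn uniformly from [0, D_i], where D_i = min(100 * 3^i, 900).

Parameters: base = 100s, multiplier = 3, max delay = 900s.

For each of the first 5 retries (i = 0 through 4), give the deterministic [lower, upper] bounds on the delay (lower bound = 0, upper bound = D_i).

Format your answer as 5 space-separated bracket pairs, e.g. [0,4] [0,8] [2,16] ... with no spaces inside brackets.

Answer: [0,100] [0,300] [0,900] [0,900] [0,900]

Derivation:
Computing bounds per retry:
  i=0: D_i=min(100*3^0,900)=100, bounds=[0,100]
  i=1: D_i=min(100*3^1,900)=300, bounds=[0,300]
  i=2: D_i=min(100*3^2,900)=900, bounds=[0,900]
  i=3: D_i=min(100*3^3,900)=900, bounds=[0,900]
  i=4: D_i=min(100*3^4,900)=900, bounds=[0,900]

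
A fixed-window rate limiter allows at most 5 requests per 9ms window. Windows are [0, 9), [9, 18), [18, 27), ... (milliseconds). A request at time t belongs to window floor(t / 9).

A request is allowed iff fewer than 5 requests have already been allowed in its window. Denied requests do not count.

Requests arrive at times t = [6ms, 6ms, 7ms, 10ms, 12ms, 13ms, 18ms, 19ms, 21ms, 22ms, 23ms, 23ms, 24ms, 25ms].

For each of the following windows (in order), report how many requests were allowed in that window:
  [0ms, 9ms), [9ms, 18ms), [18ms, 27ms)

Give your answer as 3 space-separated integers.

Answer: 3 3 5

Derivation:
Processing requests:
  req#1 t=6ms (window 0): ALLOW
  req#2 t=6ms (window 0): ALLOW
  req#3 t=7ms (window 0): ALLOW
  req#4 t=10ms (window 1): ALLOW
  req#5 t=12ms (window 1): ALLOW
  req#6 t=13ms (window 1): ALLOW
  req#7 t=18ms (window 2): ALLOW
  req#8 t=19ms (window 2): ALLOW
  req#9 t=21ms (window 2): ALLOW
  req#10 t=22ms (window 2): ALLOW
  req#11 t=23ms (window 2): ALLOW
  req#12 t=23ms (window 2): DENY
  req#13 t=24ms (window 2): DENY
  req#14 t=25ms (window 2): DENY

Allowed counts by window: 3 3 5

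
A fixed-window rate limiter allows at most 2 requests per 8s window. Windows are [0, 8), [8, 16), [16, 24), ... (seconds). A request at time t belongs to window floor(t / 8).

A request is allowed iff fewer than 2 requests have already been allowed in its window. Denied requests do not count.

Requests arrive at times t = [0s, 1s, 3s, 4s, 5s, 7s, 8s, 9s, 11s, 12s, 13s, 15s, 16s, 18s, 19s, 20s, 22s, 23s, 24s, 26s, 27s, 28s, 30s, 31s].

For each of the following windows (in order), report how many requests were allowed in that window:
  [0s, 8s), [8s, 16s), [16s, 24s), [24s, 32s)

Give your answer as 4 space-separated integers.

Processing requests:
  req#1 t=0s (window 0): ALLOW
  req#2 t=1s (window 0): ALLOW
  req#3 t=3s (window 0): DENY
  req#4 t=4s (window 0): DENY
  req#5 t=5s (window 0): DENY
  req#6 t=7s (window 0): DENY
  req#7 t=8s (window 1): ALLOW
  req#8 t=9s (window 1): ALLOW
  req#9 t=11s (window 1): DENY
  req#10 t=12s (window 1): DENY
  req#11 t=13s (window 1): DENY
  req#12 t=15s (window 1): DENY
  req#13 t=16s (window 2): ALLOW
  req#14 t=18s (window 2): ALLOW
  req#15 t=19s (window 2): DENY
  req#16 t=20s (window 2): DENY
  req#17 t=22s (window 2): DENY
  req#18 t=23s (window 2): DENY
  req#19 t=24s (window 3): ALLOW
  req#20 t=26s (window 3): ALLOW
  req#21 t=27s (window 3): DENY
  req#22 t=28s (window 3): DENY
  req#23 t=30s (window 3): DENY
  req#24 t=31s (window 3): DENY

Allowed counts by window: 2 2 2 2

Answer: 2 2 2 2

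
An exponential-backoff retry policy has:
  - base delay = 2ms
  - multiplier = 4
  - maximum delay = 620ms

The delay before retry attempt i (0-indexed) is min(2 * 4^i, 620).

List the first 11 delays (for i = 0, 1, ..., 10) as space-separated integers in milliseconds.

Answer: 2 8 32 128 512 620 620 620 620 620 620

Derivation:
Computing each delay:
  i=0: min(2*4^0, 620) = 2
  i=1: min(2*4^1, 620) = 8
  i=2: min(2*4^2, 620) = 32
  i=3: min(2*4^3, 620) = 128
  i=4: min(2*4^4, 620) = 512
  i=5: min(2*4^5, 620) = 620
  i=6: min(2*4^6, 620) = 620
  i=7: min(2*4^7, 620) = 620
  i=8: min(2*4^8, 620) = 620
  i=9: min(2*4^9, 620) = 620
  i=10: min(2*4^10, 620) = 620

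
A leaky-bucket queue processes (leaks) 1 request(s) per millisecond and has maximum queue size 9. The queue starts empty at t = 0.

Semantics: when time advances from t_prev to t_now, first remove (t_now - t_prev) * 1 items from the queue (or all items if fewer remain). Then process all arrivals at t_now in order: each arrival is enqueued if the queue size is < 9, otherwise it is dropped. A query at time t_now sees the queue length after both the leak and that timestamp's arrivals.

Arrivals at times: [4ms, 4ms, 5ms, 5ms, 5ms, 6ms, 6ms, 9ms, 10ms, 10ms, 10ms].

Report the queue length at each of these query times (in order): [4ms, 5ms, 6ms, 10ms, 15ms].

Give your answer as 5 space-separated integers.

Answer: 2 4 5 5 0

Derivation:
Queue lengths at query times:
  query t=4ms: backlog = 2
  query t=5ms: backlog = 4
  query t=6ms: backlog = 5
  query t=10ms: backlog = 5
  query t=15ms: backlog = 0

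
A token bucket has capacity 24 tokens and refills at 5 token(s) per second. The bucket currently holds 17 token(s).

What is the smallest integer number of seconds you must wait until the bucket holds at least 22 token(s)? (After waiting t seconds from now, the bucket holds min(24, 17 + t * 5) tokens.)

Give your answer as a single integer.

Answer: 1

Derivation:
Need 17 + t * 5 >= 22, so t >= 5/5.
Smallest integer t = ceil(5/5) = 1.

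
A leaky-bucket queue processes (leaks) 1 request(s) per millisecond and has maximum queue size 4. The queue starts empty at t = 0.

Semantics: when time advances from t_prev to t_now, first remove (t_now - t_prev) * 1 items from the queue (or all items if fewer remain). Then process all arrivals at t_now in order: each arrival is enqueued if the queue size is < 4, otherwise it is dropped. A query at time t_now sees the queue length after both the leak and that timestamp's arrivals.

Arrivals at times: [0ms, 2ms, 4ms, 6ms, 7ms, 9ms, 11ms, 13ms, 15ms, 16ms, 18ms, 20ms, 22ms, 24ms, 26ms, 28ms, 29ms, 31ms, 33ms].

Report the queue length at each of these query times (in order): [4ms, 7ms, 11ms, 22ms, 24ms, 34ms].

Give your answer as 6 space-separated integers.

Queue lengths at query times:
  query t=4ms: backlog = 1
  query t=7ms: backlog = 1
  query t=11ms: backlog = 1
  query t=22ms: backlog = 1
  query t=24ms: backlog = 1
  query t=34ms: backlog = 0

Answer: 1 1 1 1 1 0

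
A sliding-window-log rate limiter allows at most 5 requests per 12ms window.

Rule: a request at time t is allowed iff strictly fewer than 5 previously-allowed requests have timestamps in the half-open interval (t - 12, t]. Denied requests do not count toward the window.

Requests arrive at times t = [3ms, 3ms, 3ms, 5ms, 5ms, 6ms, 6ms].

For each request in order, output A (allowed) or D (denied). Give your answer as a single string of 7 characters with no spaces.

Tracking allowed requests in the window:
  req#1 t=3ms: ALLOW
  req#2 t=3ms: ALLOW
  req#3 t=3ms: ALLOW
  req#4 t=5ms: ALLOW
  req#5 t=5ms: ALLOW
  req#6 t=6ms: DENY
  req#7 t=6ms: DENY

Answer: AAAAADD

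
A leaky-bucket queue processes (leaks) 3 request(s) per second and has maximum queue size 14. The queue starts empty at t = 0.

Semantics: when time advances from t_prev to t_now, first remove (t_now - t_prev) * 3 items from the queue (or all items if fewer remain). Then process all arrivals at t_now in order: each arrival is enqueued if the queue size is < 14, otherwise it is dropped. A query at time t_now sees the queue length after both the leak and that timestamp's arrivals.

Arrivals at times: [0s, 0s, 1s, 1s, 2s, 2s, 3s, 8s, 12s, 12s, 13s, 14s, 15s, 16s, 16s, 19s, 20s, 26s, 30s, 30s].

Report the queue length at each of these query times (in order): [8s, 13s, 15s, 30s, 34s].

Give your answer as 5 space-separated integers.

Answer: 1 1 1 2 0

Derivation:
Queue lengths at query times:
  query t=8s: backlog = 1
  query t=13s: backlog = 1
  query t=15s: backlog = 1
  query t=30s: backlog = 2
  query t=34s: backlog = 0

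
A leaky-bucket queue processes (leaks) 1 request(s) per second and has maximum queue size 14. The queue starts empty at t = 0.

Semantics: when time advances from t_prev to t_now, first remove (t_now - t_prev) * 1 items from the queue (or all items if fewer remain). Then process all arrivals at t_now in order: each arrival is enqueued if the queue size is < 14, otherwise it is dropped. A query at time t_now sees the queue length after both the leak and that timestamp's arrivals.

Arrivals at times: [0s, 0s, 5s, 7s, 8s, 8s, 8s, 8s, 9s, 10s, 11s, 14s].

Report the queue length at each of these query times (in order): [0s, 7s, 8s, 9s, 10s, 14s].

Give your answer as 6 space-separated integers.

Answer: 2 1 4 4 4 2

Derivation:
Queue lengths at query times:
  query t=0s: backlog = 2
  query t=7s: backlog = 1
  query t=8s: backlog = 4
  query t=9s: backlog = 4
  query t=10s: backlog = 4
  query t=14s: backlog = 2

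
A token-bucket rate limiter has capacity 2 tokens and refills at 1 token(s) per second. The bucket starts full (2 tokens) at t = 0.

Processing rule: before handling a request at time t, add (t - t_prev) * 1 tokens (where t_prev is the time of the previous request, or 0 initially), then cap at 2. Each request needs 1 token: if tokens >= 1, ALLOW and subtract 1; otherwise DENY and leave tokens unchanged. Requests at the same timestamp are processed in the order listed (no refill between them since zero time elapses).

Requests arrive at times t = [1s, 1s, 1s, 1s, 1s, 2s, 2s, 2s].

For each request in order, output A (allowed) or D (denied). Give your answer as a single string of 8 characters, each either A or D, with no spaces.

Simulating step by step:
  req#1 t=1s: ALLOW
  req#2 t=1s: ALLOW
  req#3 t=1s: DENY
  req#4 t=1s: DENY
  req#5 t=1s: DENY
  req#6 t=2s: ALLOW
  req#7 t=2s: DENY
  req#8 t=2s: DENY

Answer: AADDDADD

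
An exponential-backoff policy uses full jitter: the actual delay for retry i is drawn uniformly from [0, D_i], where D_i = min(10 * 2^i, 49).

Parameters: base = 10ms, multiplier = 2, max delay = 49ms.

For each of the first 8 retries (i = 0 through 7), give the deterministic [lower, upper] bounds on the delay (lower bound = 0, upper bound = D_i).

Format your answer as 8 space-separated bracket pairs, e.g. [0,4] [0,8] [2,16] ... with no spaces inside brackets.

Computing bounds per retry:
  i=0: D_i=min(10*2^0,49)=10, bounds=[0,10]
  i=1: D_i=min(10*2^1,49)=20, bounds=[0,20]
  i=2: D_i=min(10*2^2,49)=40, bounds=[0,40]
  i=3: D_i=min(10*2^3,49)=49, bounds=[0,49]
  i=4: D_i=min(10*2^4,49)=49, bounds=[0,49]
  i=5: D_i=min(10*2^5,49)=49, bounds=[0,49]
  i=6: D_i=min(10*2^6,49)=49, bounds=[0,49]
  i=7: D_i=min(10*2^7,49)=49, bounds=[0,49]

Answer: [0,10] [0,20] [0,40] [0,49] [0,49] [0,49] [0,49] [0,49]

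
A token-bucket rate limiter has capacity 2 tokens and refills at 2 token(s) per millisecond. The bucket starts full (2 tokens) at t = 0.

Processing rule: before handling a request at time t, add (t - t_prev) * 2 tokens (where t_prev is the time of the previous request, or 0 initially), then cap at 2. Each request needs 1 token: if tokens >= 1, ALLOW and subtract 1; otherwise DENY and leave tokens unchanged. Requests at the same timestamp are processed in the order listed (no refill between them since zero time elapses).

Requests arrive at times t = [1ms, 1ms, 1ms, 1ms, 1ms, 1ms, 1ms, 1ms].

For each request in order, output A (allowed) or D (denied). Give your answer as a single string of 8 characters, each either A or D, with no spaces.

Simulating step by step:
  req#1 t=1ms: ALLOW
  req#2 t=1ms: ALLOW
  req#3 t=1ms: DENY
  req#4 t=1ms: DENY
  req#5 t=1ms: DENY
  req#6 t=1ms: DENY
  req#7 t=1ms: DENY
  req#8 t=1ms: DENY

Answer: AADDDDDD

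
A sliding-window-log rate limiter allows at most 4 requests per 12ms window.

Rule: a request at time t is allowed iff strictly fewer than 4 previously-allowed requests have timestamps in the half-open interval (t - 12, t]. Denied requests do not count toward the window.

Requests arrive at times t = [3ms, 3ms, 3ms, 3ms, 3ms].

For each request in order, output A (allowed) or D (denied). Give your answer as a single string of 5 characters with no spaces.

Answer: AAAAD

Derivation:
Tracking allowed requests in the window:
  req#1 t=3ms: ALLOW
  req#2 t=3ms: ALLOW
  req#3 t=3ms: ALLOW
  req#4 t=3ms: ALLOW
  req#5 t=3ms: DENY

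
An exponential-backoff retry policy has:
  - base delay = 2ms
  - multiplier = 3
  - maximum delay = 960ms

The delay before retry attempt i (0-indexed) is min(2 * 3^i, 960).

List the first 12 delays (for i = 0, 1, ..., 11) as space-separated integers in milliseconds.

Answer: 2 6 18 54 162 486 960 960 960 960 960 960

Derivation:
Computing each delay:
  i=0: min(2*3^0, 960) = 2
  i=1: min(2*3^1, 960) = 6
  i=2: min(2*3^2, 960) = 18
  i=3: min(2*3^3, 960) = 54
  i=4: min(2*3^4, 960) = 162
  i=5: min(2*3^5, 960) = 486
  i=6: min(2*3^6, 960) = 960
  i=7: min(2*3^7, 960) = 960
  i=8: min(2*3^8, 960) = 960
  i=9: min(2*3^9, 960) = 960
  i=10: min(2*3^10, 960) = 960
  i=11: min(2*3^11, 960) = 960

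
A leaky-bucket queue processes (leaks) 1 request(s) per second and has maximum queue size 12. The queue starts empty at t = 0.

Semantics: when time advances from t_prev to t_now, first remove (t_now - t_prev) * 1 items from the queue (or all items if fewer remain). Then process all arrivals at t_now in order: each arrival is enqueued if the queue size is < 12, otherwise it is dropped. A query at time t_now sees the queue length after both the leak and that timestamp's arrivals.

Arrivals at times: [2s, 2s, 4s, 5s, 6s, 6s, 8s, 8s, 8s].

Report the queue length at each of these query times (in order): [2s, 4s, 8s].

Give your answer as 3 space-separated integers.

Queue lengths at query times:
  query t=2s: backlog = 2
  query t=4s: backlog = 1
  query t=8s: backlog = 3

Answer: 2 1 3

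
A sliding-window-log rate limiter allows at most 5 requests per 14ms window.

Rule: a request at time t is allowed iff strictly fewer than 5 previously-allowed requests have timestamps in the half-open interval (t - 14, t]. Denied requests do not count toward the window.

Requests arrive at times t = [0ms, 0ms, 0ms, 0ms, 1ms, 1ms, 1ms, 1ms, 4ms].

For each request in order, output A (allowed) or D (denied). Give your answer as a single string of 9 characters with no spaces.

Tracking allowed requests in the window:
  req#1 t=0ms: ALLOW
  req#2 t=0ms: ALLOW
  req#3 t=0ms: ALLOW
  req#4 t=0ms: ALLOW
  req#5 t=1ms: ALLOW
  req#6 t=1ms: DENY
  req#7 t=1ms: DENY
  req#8 t=1ms: DENY
  req#9 t=4ms: DENY

Answer: AAAAADDDD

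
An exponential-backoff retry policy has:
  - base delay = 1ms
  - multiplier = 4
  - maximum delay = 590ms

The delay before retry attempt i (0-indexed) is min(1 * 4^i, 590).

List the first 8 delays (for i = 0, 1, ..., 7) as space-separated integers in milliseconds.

Answer: 1 4 16 64 256 590 590 590

Derivation:
Computing each delay:
  i=0: min(1*4^0, 590) = 1
  i=1: min(1*4^1, 590) = 4
  i=2: min(1*4^2, 590) = 16
  i=3: min(1*4^3, 590) = 64
  i=4: min(1*4^4, 590) = 256
  i=5: min(1*4^5, 590) = 590
  i=6: min(1*4^6, 590) = 590
  i=7: min(1*4^7, 590) = 590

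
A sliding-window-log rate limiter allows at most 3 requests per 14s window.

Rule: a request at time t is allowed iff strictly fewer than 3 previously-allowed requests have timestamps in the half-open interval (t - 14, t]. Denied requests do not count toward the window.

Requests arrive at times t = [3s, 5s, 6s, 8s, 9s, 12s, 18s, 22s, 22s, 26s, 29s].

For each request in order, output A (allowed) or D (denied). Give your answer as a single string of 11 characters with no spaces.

Tracking allowed requests in the window:
  req#1 t=3s: ALLOW
  req#2 t=5s: ALLOW
  req#3 t=6s: ALLOW
  req#4 t=8s: DENY
  req#5 t=9s: DENY
  req#6 t=12s: DENY
  req#7 t=18s: ALLOW
  req#8 t=22s: ALLOW
  req#9 t=22s: ALLOW
  req#10 t=26s: DENY
  req#11 t=29s: DENY

Answer: AAADDDAAADD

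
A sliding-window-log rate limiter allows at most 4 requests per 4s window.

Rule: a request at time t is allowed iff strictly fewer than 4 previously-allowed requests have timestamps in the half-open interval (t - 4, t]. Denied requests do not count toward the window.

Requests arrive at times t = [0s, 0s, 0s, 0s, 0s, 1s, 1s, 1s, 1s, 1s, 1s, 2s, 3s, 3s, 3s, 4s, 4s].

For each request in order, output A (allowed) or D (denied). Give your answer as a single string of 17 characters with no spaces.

Tracking allowed requests in the window:
  req#1 t=0s: ALLOW
  req#2 t=0s: ALLOW
  req#3 t=0s: ALLOW
  req#4 t=0s: ALLOW
  req#5 t=0s: DENY
  req#6 t=1s: DENY
  req#7 t=1s: DENY
  req#8 t=1s: DENY
  req#9 t=1s: DENY
  req#10 t=1s: DENY
  req#11 t=1s: DENY
  req#12 t=2s: DENY
  req#13 t=3s: DENY
  req#14 t=3s: DENY
  req#15 t=3s: DENY
  req#16 t=4s: ALLOW
  req#17 t=4s: ALLOW

Answer: AAAADDDDDDDDDDDAA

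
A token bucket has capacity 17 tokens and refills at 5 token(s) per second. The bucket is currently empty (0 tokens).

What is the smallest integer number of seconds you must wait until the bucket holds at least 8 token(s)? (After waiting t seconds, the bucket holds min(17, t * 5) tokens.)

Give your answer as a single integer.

Answer: 2

Derivation:
Need t * 5 >= 8, so t >= 8/5.
Smallest integer t = ceil(8/5) = 2.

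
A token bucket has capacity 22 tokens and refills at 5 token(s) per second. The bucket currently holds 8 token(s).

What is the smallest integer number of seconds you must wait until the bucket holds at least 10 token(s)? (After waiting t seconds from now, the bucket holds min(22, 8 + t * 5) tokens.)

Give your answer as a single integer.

Need 8 + t * 5 >= 10, so t >= 2/5.
Smallest integer t = ceil(2/5) = 1.

Answer: 1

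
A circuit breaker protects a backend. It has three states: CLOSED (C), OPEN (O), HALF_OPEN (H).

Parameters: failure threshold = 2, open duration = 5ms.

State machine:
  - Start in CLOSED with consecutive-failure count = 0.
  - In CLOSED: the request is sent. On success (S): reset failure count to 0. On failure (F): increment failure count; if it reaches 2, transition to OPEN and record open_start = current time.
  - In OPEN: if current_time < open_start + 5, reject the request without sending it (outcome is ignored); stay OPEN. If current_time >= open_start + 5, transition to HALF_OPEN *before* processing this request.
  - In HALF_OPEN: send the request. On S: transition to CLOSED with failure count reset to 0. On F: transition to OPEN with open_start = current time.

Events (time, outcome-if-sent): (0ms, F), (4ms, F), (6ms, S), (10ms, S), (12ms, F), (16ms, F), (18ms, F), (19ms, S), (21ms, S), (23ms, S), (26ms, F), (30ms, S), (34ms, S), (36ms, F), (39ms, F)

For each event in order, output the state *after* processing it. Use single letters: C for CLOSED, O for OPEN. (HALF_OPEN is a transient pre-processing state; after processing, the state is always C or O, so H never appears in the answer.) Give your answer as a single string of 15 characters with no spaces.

State after each event:
  event#1 t=0ms outcome=F: state=CLOSED
  event#2 t=4ms outcome=F: state=OPEN
  event#3 t=6ms outcome=S: state=OPEN
  event#4 t=10ms outcome=S: state=CLOSED
  event#5 t=12ms outcome=F: state=CLOSED
  event#6 t=16ms outcome=F: state=OPEN
  event#7 t=18ms outcome=F: state=OPEN
  event#8 t=19ms outcome=S: state=OPEN
  event#9 t=21ms outcome=S: state=CLOSED
  event#10 t=23ms outcome=S: state=CLOSED
  event#11 t=26ms outcome=F: state=CLOSED
  event#12 t=30ms outcome=S: state=CLOSED
  event#13 t=34ms outcome=S: state=CLOSED
  event#14 t=36ms outcome=F: state=CLOSED
  event#15 t=39ms outcome=F: state=OPEN

Answer: COOCCOOOCCCCCCO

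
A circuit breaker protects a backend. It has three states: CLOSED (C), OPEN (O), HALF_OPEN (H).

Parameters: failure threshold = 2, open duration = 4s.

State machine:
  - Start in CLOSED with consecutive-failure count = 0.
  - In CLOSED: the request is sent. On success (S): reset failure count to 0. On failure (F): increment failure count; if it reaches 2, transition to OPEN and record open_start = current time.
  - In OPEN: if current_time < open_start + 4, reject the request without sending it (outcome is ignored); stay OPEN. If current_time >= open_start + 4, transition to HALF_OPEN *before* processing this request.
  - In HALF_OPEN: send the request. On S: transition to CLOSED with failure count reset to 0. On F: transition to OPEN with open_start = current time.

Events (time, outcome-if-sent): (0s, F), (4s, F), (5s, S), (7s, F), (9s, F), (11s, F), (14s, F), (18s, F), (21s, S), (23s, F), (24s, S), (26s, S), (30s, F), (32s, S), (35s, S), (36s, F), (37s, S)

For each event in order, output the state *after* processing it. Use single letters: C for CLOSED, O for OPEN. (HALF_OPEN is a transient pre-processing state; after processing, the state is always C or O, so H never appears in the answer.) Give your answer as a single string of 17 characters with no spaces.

State after each event:
  event#1 t=0s outcome=F: state=CLOSED
  event#2 t=4s outcome=F: state=OPEN
  event#3 t=5s outcome=S: state=OPEN
  event#4 t=7s outcome=F: state=OPEN
  event#5 t=9s outcome=F: state=OPEN
  event#6 t=11s outcome=F: state=OPEN
  event#7 t=14s outcome=F: state=OPEN
  event#8 t=18s outcome=F: state=OPEN
  event#9 t=21s outcome=S: state=OPEN
  event#10 t=23s outcome=F: state=OPEN
  event#11 t=24s outcome=S: state=OPEN
  event#12 t=26s outcome=S: state=OPEN
  event#13 t=30s outcome=F: state=OPEN
  event#14 t=32s outcome=S: state=OPEN
  event#15 t=35s outcome=S: state=CLOSED
  event#16 t=36s outcome=F: state=CLOSED
  event#17 t=37s outcome=S: state=CLOSED

Answer: COOOOOOOOOOOOOCCC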